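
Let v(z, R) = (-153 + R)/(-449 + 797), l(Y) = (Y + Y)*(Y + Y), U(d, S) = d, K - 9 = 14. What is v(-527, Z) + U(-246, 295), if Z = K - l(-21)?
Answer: -43751/174 ≈ -251.44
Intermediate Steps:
K = 23 (K = 9 + 14 = 23)
l(Y) = 4*Y**2 (l(Y) = (2*Y)*(2*Y) = 4*Y**2)
Z = -1741 (Z = 23 - 4*(-21)**2 = 23 - 4*441 = 23 - 1*1764 = 23 - 1764 = -1741)
v(z, R) = -51/116 + R/348 (v(z, R) = (-153 + R)/348 = (-153 + R)*(1/348) = -51/116 + R/348)
v(-527, Z) + U(-246, 295) = (-51/116 + (1/348)*(-1741)) - 246 = (-51/116 - 1741/348) - 246 = -947/174 - 246 = -43751/174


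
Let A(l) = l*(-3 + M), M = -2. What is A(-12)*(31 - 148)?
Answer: -7020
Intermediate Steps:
A(l) = -5*l (A(l) = l*(-3 - 2) = l*(-5) = -5*l)
A(-12)*(31 - 148) = (-5*(-12))*(31 - 148) = 60*(-117) = -7020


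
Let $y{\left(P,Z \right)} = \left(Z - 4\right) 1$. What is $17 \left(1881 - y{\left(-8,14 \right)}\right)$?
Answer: $31807$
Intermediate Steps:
$y{\left(P,Z \right)} = -4 + Z$ ($y{\left(P,Z \right)} = \left(Z - 4\right) 1 = \left(-4 + Z\right) 1 = -4 + Z$)
$17 \left(1881 - y{\left(-8,14 \right)}\right) = 17 \left(1881 - \left(-4 + 14\right)\right) = 17 \left(1881 - 10\right) = 17 \cdot 1871 = 31807$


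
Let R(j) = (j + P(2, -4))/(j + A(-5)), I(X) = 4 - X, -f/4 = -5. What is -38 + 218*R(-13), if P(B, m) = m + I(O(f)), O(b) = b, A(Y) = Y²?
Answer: -1275/2 ≈ -637.50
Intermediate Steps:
f = 20 (f = -4*(-5) = 20)
P(B, m) = -16 + m (P(B, m) = m + (4 - 1*20) = m + (4 - 20) = m - 16 = -16 + m)
R(j) = (-20 + j)/(25 + j) (R(j) = (j + (-16 - 4))/(j + (-5)²) = (j - 20)/(j + 25) = (-20 + j)/(25 + j))
-38 + 218*R(-13) = -38 + 218*((-20 - 13)/(25 - 13)) = -38 + 218*(-33/12) = -38 + 218*((1/12)*(-33)) = -38 + 218*(-11/4) = -38 - 1199/2 = -1275/2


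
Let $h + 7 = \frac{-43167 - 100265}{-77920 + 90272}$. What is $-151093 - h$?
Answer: $- \frac{233258855}{1544} \approx -1.5107 \cdot 10^{5}$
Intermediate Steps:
$h = - \frac{28737}{1544}$ ($h = -7 + \frac{-43167 - 100265}{-77920 + 90272} = -7 - \frac{143432}{12352} = -7 - \frac{17929}{1544} = - \frac{28737}{1544} \approx -18.612$)
$-151093 - h = -151093 - - \frac{28737}{1544} = -151093 + \frac{28737}{1544} = - \frac{233258855}{1544}$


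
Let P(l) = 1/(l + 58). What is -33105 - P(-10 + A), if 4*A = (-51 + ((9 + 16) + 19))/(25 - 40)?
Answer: -95574195/2887 ≈ -33105.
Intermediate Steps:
A = 7/60 (A = ((-51 + ((9 + 16) + 19))/(25 - 40))/4 = ((-51 + (25 + 19))/(-15))/4 = ((-51 + 44)*(-1/15))/4 = (-7*(-1/15))/4 = (¼)*(7/15) = 7/60 ≈ 0.11667)
P(l) = 1/(58 + l)
-33105 - P(-10 + A) = -33105 - 1/(58 + (-10 + 7/60)) = -33105 - 1/(58 - 593/60) = -33105 - 1/2887/60 = -33105 - 1*60/2887 = -33105 - 60/2887 = -95574195/2887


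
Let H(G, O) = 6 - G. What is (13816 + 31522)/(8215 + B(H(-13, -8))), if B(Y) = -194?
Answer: 45338/8021 ≈ 5.6524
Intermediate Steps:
(13816 + 31522)/(8215 + B(H(-13, -8))) = (13816 + 31522)/(8215 - 194) = 45338/8021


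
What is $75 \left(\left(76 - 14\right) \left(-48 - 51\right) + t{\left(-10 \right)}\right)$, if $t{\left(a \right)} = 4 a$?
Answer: $-463350$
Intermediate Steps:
$75 \left(\left(76 - 14\right) \left(-48 - 51\right) + t{\left(-10 \right)}\right) = 75 \left(\left(76 - 14\right) \left(-48 - 51\right) + 4 \left(-10\right)\right) = 75 \left(62 \left(-99\right) - 40\right) = 75 \left(-6138 - 40\right) = 75 \left(-6178\right) = -463350$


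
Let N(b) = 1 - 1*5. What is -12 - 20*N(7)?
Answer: 68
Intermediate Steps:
N(b) = -4 (N(b) = 1 - 5 = -4)
-12 - 20*N(7) = -12 - 20*(-4) = -12 + 80 = 68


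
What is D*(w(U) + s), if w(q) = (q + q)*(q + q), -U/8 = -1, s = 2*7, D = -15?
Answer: -4050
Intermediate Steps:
s = 14
U = 8 (U = -8*(-1) = 8)
w(q) = 4*q² (w(q) = (2*q)*(2*q) = 4*q²)
D*(w(U) + s) = -15*(4*8² + 14) = -15*(4*64 + 14) = -15*(256 + 14) = -15*270 = -4050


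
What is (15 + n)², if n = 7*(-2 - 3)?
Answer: 400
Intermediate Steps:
n = -35 (n = 7*(-5) = -35)
(15 + n)² = (15 - 35)² = (-20)² = 400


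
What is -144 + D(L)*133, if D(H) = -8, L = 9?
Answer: -1208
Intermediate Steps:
-144 + D(L)*133 = -144 - 8*133 = -144 - 1064 = -1208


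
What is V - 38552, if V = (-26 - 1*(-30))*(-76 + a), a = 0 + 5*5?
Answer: -38756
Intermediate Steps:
a = 25 (a = 0 + 25 = 25)
V = -204 (V = (-26 - 1*(-30))*(-76 + 25) = (-26 + 30)*(-51) = 4*(-51) = -204)
V - 38552 = -204 - 38552 = -38756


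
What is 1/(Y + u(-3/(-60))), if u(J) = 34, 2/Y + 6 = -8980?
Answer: 4493/152761 ≈ 0.029412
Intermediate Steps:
Y = -1/4493 (Y = 2/(-6 - 8980) = 2/(-8986) = 2*(-1/8986) = -1/4493 ≈ -0.00022257)
1/(Y + u(-3/(-60))) = 1/(-1/4493 + 34) = 1/(152761/4493) = 4493/152761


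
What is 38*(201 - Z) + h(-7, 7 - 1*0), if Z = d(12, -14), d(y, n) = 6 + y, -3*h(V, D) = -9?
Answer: 6957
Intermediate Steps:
h(V, D) = 3 (h(V, D) = -⅓*(-9) = 3)
Z = 18 (Z = 6 + 12 = 18)
38*(201 - Z) + h(-7, 7 - 1*0) = 38*(201 - 1*18) + 3 = 38*(201 - 18) + 3 = 38*183 + 3 = 6954 + 3 = 6957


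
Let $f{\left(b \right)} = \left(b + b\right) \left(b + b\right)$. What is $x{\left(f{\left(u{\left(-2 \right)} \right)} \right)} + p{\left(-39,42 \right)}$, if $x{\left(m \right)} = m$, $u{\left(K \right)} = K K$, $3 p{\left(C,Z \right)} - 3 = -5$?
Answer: $\frac{190}{3} \approx 63.333$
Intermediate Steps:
$p{\left(C,Z \right)} = - \frac{2}{3}$ ($p{\left(C,Z \right)} = 1 + \frac{1}{3} \left(-5\right) = 1 - \frac{5}{3} = - \frac{2}{3}$)
$u{\left(K \right)} = K^{2}$
$f{\left(b \right)} = 4 b^{2}$ ($f{\left(b \right)} = 2 b 2 b = 4 b^{2}$)
$x{\left(f{\left(u{\left(-2 \right)} \right)} \right)} + p{\left(-39,42 \right)} = 4 \left(\left(-2\right)^{2}\right)^{2} - \frac{2}{3} = 4 \cdot 4^{2} - \frac{2}{3} = 4 \cdot 16 - \frac{2}{3} = 64 - \frac{2}{3} = \frac{190}{3}$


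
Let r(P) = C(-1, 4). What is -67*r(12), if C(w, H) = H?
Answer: -268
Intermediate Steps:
r(P) = 4
-67*r(12) = -67*4 = -268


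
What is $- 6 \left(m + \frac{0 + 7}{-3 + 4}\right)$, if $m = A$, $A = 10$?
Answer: $-102$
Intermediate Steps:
$m = 10$
$- 6 \left(m + \frac{0 + 7}{-3 + 4}\right) = - 6 \left(10 + \frac{0 + 7}{-3 + 4}\right) = - 6 \left(10 + \frac{7}{1}\right) = - 6 \left(10 + 7 \cdot 1\right) = - 6 \left(10 + 7\right) = \left(-6\right) 17 = -102$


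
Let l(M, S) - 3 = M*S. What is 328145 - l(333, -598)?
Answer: 527276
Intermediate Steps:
l(M, S) = 3 + M*S
328145 - l(333, -598) = 328145 - (3 + 333*(-598)) = 328145 - (3 - 199134) = 328145 - 1*(-199131) = 328145 + 199131 = 527276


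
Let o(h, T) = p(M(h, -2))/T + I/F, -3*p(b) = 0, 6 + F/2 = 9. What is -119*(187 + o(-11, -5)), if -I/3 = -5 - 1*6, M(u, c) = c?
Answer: -45815/2 ≈ -22908.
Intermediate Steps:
F = 6 (F = -12 + 2*9 = -12 + 18 = 6)
I = 33 (I = -3*(-5 - 1*6) = -3*(-5 - 6) = -3*(-11) = 33)
p(b) = 0 (p(b) = -⅓*0 = 0)
o(h, T) = 11/2 (o(h, T) = 0/T + 33/6 = 0 + 33*(⅙) = 0 + 11/2 = 11/2)
-119*(187 + o(-11, -5)) = -119*(187 + 11/2) = -119*385/2 = -45815/2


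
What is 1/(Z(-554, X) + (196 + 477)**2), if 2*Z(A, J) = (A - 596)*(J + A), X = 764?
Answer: 1/332179 ≈ 3.0104e-6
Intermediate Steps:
Z(A, J) = (-596 + A)*(A + J)/2 (Z(A, J) = ((A - 596)*(J + A))/2 = ((-596 + A)*(A + J))/2 = (-596 + A)*(A + J)/2)
1/(Z(-554, X) + (196 + 477)**2) = 1/(((1/2)*(-554)**2 - 298*(-554) - 298*764 + (1/2)*(-554)*764) + (196 + 477)**2) = 1/(((1/2)*306916 + 165092 - 227672 - 211628) + 673**2) = 1/((153458 + 165092 - 227672 - 211628) + 452929) = 1/(-120750 + 452929) = 1/332179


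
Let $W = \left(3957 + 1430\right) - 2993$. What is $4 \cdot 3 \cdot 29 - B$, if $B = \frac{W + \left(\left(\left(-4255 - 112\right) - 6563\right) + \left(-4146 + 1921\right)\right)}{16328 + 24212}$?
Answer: $\frac{14118681}{40540} \approx 348.27$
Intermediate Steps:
$W = 2394$ ($W = 5387 - 2993 = 2394$)
$B = - \frac{10761}{40540}$ ($B = \frac{2394 + \left(\left(\left(-4255 - 112\right) - 6563\right) + \left(-4146 + 1921\right)\right)}{16328 + 24212} = \frac{2394 - 13155}{40540} = \left(2394 - 13155\right) \frac{1}{40540} = \left(-10761\right) \frac{1}{40540} = - \frac{10761}{40540} \approx -0.26544$)
$4 \cdot 3 \cdot 29 - B = 4 \cdot 3 \cdot 29 - - \frac{10761}{40540} = 12 \cdot 29 + \frac{10761}{40540} = 348 + \frac{10761}{40540} = \frac{14118681}{40540}$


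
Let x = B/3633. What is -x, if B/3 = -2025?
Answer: 2025/1211 ≈ 1.6722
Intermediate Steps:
B = -6075 (B = 3*(-2025) = -6075)
x = -2025/1211 (x = -6075/3633 = -6075*1/3633 = -2025/1211 ≈ -1.6722)
-x = -1*(-2025/1211) = 2025/1211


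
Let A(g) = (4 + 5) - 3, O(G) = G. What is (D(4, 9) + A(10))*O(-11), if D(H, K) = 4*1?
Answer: -110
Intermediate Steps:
D(H, K) = 4
A(g) = 6 (A(g) = 9 - 3 = 6)
(D(4, 9) + A(10))*O(-11) = (4 + 6)*(-11) = 10*(-11) = -110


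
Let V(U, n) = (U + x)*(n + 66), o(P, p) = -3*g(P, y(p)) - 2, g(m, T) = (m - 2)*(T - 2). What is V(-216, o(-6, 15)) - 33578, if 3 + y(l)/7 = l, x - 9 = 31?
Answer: -391210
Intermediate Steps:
x = 40 (x = 9 + 31 = 40)
y(l) = -21 + 7*l
g(m, T) = (-2 + T)*(-2 + m) (g(m, T) = (-2 + m)*(-2 + T) = (-2 + T)*(-2 + m))
o(P, p) = -140 + 6*P + 42*p - 3*P*(-21 + 7*p) (o(P, p) = -3*(4 - 2*(-21 + 7*p) - 2*P + (-21 + 7*p)*P) - 2 = -3*(4 + (42 - 14*p) - 2*P + P*(-21 + 7*p)) - 2 = -3*(46 - 14*p - 2*P + P*(-21 + 7*p)) - 2 = (-138 + 6*P + 42*p - 3*P*(-21 + 7*p)) - 2 = -140 + 6*P + 42*p - 3*P*(-21 + 7*p))
V(U, n) = (40 + U)*(66 + n) (V(U, n) = (U + 40)*(n + 66) = (40 + U)*(66 + n))
V(-216, o(-6, 15)) - 33578 = (2640 + 40*(-140 + 42*15 + 69*(-6) - 21*(-6)*15) + 66*(-216) - 216*(-140 + 42*15 + 69*(-6) - 21*(-6)*15)) - 33578 = (2640 + 40*(-140 + 630 - 414 + 1890) - 14256 - 216*(-140 + 630 - 414 + 1890)) - 33578 = (2640 + 40*1966 - 14256 - 216*1966) - 33578 = (2640 + 78640 - 14256 - 424656) - 33578 = -357632 - 33578 = -391210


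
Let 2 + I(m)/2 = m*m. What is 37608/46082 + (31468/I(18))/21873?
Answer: 66400546159/81140102673 ≈ 0.81834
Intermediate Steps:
I(m) = -4 + 2*m² (I(m) = -4 + 2*(m*m) = -4 + 2*m²)
37608/46082 + (31468/I(18))/21873 = 37608/46082 + (31468/(-4 + 2*18²))/21873 = 37608*(1/46082) + (31468/(-4 + 2*324))*(1/21873) = 18804/23041 + (31468/(-4 + 648))*(1/21873) = 18804/23041 + (31468/644)*(1/21873) = 18804/23041 + (31468*(1/644))*(1/21873) = 18804/23041 + (7867/161)*(1/21873) = 18804/23041 + 7867/3521553 = 66400546159/81140102673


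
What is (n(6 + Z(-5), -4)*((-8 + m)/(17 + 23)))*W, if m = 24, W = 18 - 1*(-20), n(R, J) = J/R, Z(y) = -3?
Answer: -304/15 ≈ -20.267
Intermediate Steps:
W = 38 (W = 18 + 20 = 38)
(n(6 + Z(-5), -4)*((-8 + m)/(17 + 23)))*W = ((-4/(6 - 3))*((-8 + 24)/(17 + 23)))*38 = ((-4/3)*(16/40))*38 = ((-4*⅓)*(16*(1/40)))*38 = -4/3*⅖*38 = -8/15*38 = -304/15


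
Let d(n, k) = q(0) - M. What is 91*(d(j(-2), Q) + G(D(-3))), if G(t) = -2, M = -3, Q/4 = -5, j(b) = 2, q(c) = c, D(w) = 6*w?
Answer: 91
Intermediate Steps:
Q = -20 (Q = 4*(-5) = -20)
d(n, k) = 3 (d(n, k) = 0 - 1*(-3) = 0 + 3 = 3)
91*(d(j(-2), Q) + G(D(-3))) = 91*(3 - 2) = 91*1 = 91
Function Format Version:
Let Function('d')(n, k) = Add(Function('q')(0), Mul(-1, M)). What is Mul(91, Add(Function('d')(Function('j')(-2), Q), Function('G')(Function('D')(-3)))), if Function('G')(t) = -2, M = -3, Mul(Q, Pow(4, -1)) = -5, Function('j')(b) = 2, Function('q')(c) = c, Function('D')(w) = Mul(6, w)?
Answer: 91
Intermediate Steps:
Q = -20 (Q = Mul(4, -5) = -20)
Function('d')(n, k) = 3 (Function('d')(n, k) = Add(0, Mul(-1, -3)) = Add(0, 3) = 3)
Mul(91, Add(Function('d')(Function('j')(-2), Q), Function('G')(Function('D')(-3)))) = Mul(91, Add(3, -2)) = Mul(91, 1) = 91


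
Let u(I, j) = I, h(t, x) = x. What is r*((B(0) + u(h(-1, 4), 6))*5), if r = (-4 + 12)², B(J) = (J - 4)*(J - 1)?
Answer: 2560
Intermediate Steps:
B(J) = (-1 + J)*(-4 + J) (B(J) = (-4 + J)*(-1 + J) = (-1 + J)*(-4 + J))
r = 64 (r = 8² = 64)
r*((B(0) + u(h(-1, 4), 6))*5) = 64*(((4 + 0² - 5*0) + 4)*5) = 64*(((4 + 0 + 0) + 4)*5) = 64*((4 + 4)*5) = 64*(8*5) = 64*40 = 2560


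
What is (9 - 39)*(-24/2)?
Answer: 360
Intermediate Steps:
(9 - 39)*(-24/2) = -(-720)/2 = -30*(-12) = 360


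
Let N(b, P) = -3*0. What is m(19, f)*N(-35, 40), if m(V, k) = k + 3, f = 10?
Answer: 0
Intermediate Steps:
N(b, P) = 0
m(V, k) = 3 + k
m(19, f)*N(-35, 40) = (3 + 10)*0 = 13*0 = 0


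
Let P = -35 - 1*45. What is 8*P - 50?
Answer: -690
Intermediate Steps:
P = -80 (P = -35 - 45 = -80)
8*P - 50 = 8*(-80) - 50 = -640 - 50 = -690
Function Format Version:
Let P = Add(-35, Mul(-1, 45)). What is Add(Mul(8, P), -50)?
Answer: -690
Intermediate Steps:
P = -80 (P = Add(-35, -45) = -80)
Add(Mul(8, P), -50) = Add(Mul(8, -80), -50) = Add(-640, -50) = -690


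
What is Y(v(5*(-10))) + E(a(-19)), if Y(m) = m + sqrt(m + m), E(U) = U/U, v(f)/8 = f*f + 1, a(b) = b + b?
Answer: 20009 + 4*sqrt(2501) ≈ 20209.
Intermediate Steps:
a(b) = 2*b
v(f) = 8 + 8*f**2 (v(f) = 8*(f*f + 1) = 8*(f**2 + 1) = 8*(1 + f**2) = 8 + 8*f**2)
E(U) = 1
Y(m) = m + sqrt(2)*sqrt(m) (Y(m) = m + sqrt(2*m) = m + sqrt(2)*sqrt(m))
Y(v(5*(-10))) + E(a(-19)) = ((8 + 8*(5*(-10))**2) + sqrt(2)*sqrt(8 + 8*(5*(-10))**2)) + 1 = ((8 + 8*(-50)**2) + sqrt(2)*sqrt(8 + 8*(-50)**2)) + 1 = ((8 + 8*2500) + sqrt(2)*sqrt(8 + 8*2500)) + 1 = ((8 + 20000) + sqrt(2)*sqrt(8 + 20000)) + 1 = (20008 + sqrt(2)*sqrt(20008)) + 1 = (20008 + sqrt(2)*(2*sqrt(5002))) + 1 = (20008 + 4*sqrt(2501)) + 1 = 20009 + 4*sqrt(2501)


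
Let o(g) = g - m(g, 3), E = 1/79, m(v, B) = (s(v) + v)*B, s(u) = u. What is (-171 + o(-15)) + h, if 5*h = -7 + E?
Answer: -38472/395 ≈ -97.397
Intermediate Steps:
m(v, B) = 2*B*v (m(v, B) = (v + v)*B = (2*v)*B = 2*B*v)
E = 1/79 ≈ 0.012658
h = -552/395 (h = (-7 + 1/79)/5 = (1/5)*(-552/79) = -552/395 ≈ -1.3975)
o(g) = -5*g (o(g) = g - 2*3*g = g - 6*g = -5*g)
(-171 + o(-15)) + h = (-171 - 5*(-15)) - 552/395 = (-171 + 75) - 552/395 = -96 - 552/395 = -38472/395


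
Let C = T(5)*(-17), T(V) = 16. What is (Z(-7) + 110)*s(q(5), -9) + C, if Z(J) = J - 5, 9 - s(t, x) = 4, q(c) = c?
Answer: 218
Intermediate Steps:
s(t, x) = 5 (s(t, x) = 9 - 1*4 = 9 - 4 = 5)
Z(J) = -5 + J
C = -272 (C = 16*(-17) = -272)
(Z(-7) + 110)*s(q(5), -9) + C = ((-5 - 7) + 110)*5 - 272 = (-12 + 110)*5 - 272 = 98*5 - 272 = 490 - 272 = 218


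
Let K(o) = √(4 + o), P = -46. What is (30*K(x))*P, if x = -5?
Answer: -1380*I ≈ -1380.0*I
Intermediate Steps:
(30*K(x))*P = (30*√(4 - 5))*(-46) = (30*√(-1))*(-46) = (30*I)*(-46) = -1380*I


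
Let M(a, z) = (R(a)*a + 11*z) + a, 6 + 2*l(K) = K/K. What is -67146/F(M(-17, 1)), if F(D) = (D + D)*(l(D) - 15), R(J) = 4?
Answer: -33573/1295 ≈ -25.925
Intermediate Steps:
l(K) = -5/2 (l(K) = -3 + (K/K)/2 = -3 + (1/2)*1 = -3 + 1/2 = -5/2)
M(a, z) = 5*a + 11*z (M(a, z) = (4*a + 11*z) + a = 5*a + 11*z)
F(D) = -35*D (F(D) = (D + D)*(-5/2 - 15) = (2*D)*(-35/2) = -35*D)
-67146/F(M(-17, 1)) = -67146*(-1/(35*(5*(-17) + 11*1))) = -67146*(-1/(35*(-85 + 11))) = -67146/((-35*(-74))) = -67146/2590 = -67146*1/2590 = -33573/1295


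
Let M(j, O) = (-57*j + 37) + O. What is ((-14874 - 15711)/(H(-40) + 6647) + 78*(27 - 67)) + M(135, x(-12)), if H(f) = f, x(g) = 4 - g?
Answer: -71135119/6607 ≈ -10767.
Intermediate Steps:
M(j, O) = 37 + O - 57*j (M(j, O) = (37 - 57*j) + O = 37 + O - 57*j)
((-14874 - 15711)/(H(-40) + 6647) + 78*(27 - 67)) + M(135, x(-12)) = ((-14874 - 15711)/(-40 + 6647) + 78*(27 - 67)) + (37 + (4 - 1*(-12)) - 57*135) = (-30585/6607 + 78*(-40)) + (37 + (4 + 12) - 7695) = (-30585*1/6607 - 3120) + (37 + 16 - 7695) = (-30585/6607 - 3120) - 7642 = -20644425/6607 - 7642 = -71135119/6607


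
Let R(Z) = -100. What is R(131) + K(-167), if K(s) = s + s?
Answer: -434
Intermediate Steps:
K(s) = 2*s
R(131) + K(-167) = -100 + 2*(-167) = -100 - 334 = -434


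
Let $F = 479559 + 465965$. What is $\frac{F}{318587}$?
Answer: $\frac{945524}{318587} \approx 2.9679$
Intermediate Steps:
$F = 945524$
$\frac{F}{318587} = \frac{945524}{318587}$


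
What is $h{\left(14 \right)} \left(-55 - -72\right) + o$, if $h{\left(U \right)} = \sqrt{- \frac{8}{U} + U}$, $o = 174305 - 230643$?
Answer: $-56338 + \frac{17 \sqrt{658}}{7} \approx -56276.0$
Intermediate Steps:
$o = -56338$
$h{\left(U \right)} = \sqrt{U - \frac{8}{U}}$
$h{\left(14 \right)} \left(-55 - -72\right) + o = \sqrt{14 - \frac{8}{14}} \left(-55 - -72\right) - 56338 = \sqrt{14 - \frac{4}{7}} \left(-55 + 72\right) - 56338 = \sqrt{14 - \frac{4}{7}} \cdot 17 - 56338 = \sqrt{\frac{94}{7}} \cdot 17 - 56338 = \frac{\sqrt{658}}{7} \cdot 17 - 56338 = \frac{17 \sqrt{658}}{7} - 56338 = -56338 + \frac{17 \sqrt{658}}{7}$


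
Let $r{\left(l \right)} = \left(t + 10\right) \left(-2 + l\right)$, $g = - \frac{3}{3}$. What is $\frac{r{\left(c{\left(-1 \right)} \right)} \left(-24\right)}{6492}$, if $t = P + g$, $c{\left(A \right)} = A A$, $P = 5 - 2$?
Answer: $\frac{24}{541} \approx 0.044362$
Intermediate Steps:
$P = 3$ ($P = 5 - 2 = 3$)
$g = -1$ ($g = \left(-3\right) \frac{1}{3} = -1$)
$c{\left(A \right)} = A^{2}$
$t = 2$ ($t = 3 - 1 = 2$)
$r{\left(l \right)} = -24 + 12 l$ ($r{\left(l \right)} = \left(2 + 10\right) \left(-2 + l\right) = 12 \left(-2 + l\right) = -24 + 12 l$)
$\frac{r{\left(c{\left(-1 \right)} \right)} \left(-24\right)}{6492} = \frac{\left(-24 + 12 \left(-1\right)^{2}\right) \left(-24\right)}{6492} = \left(-24 + 12 \cdot 1\right) \left(-24\right) \frac{1}{6492} = \left(-24 + 12\right) \left(-24\right) \frac{1}{6492} = \left(-12\right) \left(-24\right) \frac{1}{6492} = 288 \cdot \frac{1}{6492} = \frac{24}{541}$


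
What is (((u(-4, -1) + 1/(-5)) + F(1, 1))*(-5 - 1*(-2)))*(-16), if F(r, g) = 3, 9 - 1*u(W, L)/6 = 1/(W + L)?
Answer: 2784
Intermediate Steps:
u(W, L) = 54 - 6/(L + W) (u(W, L) = 54 - 6/(W + L) = 54 - 6/(L + W))
(((u(-4, -1) + 1/(-5)) + F(1, 1))*(-5 - 1*(-2)))*(-16) = (((6*(-1 + 9*(-1) + 9*(-4))/(-1 - 4) + 1/(-5)) + 3)*(-5 - 1*(-2)))*(-16) = (((6*(-1 - 9 - 36)/(-5) - 1/5) + 3)*(-5 + 2))*(-16) = (((6*(-1/5)*(-46) - 1/5) + 3)*(-3))*(-16) = (((276/5 - 1/5) + 3)*(-3))*(-16) = ((55 + 3)*(-3))*(-16) = (58*(-3))*(-16) = -174*(-16) = 2784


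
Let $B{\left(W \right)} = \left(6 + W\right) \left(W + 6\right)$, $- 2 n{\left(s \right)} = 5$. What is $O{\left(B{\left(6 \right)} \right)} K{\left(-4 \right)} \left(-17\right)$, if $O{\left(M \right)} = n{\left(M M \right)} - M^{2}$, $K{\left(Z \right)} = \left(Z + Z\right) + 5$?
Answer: $- \frac{2115327}{2} \approx -1.0577 \cdot 10^{6}$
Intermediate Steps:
$n{\left(s \right)} = - \frac{5}{2}$ ($n{\left(s \right)} = \left(- \frac{1}{2}\right) 5 = - \frac{5}{2}$)
$B{\left(W \right)} = \left(6 + W\right)^{2}$ ($B{\left(W \right)} = \left(6 + W\right) \left(6 + W\right) = \left(6 + W\right)^{2}$)
$K{\left(Z \right)} = 5 + 2 Z$ ($K{\left(Z \right)} = 2 Z + 5 = 5 + 2 Z$)
$O{\left(M \right)} = - \frac{5}{2} - M^{2}$
$O{\left(B{\left(6 \right)} \right)} K{\left(-4 \right)} \left(-17\right) = \left(- \frac{5}{2} - \left(\left(6 + 6\right)^{2}\right)^{2}\right) \left(5 + 2 \left(-4\right)\right) \left(-17\right) = \left(- \frac{5}{2} - \left(12^{2}\right)^{2}\right) \left(5 - 8\right) \left(-17\right) = \left(- \frac{5}{2} - 144^{2}\right) \left(-3\right) \left(-17\right) = \left(- \frac{5}{2} - 20736\right) \left(-3\right) \left(-17\right) = \left(- \frac{41477}{2}\right) \left(-3\right) \left(-17\right) = \frac{124431}{2} \left(-17\right) = - \frac{2115327}{2}$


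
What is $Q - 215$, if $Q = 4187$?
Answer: $3972$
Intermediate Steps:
$Q - 215 = 4187 - 215 = 3972$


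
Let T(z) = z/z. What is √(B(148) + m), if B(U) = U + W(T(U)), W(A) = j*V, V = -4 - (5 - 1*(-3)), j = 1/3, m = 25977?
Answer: √26121 ≈ 161.62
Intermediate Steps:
j = ⅓ ≈ 0.33333
T(z) = 1
V = -12 (V = -4 - (5 + 3) = -4 - 1*8 = -4 - 8 = -12)
W(A) = -4 (W(A) = (⅓)*(-12) = -4)
B(U) = -4 + U (B(U) = U - 4 = -4 + U)
√(B(148) + m) = √((-4 + 148) + 25977) = √(144 + 25977) = √26121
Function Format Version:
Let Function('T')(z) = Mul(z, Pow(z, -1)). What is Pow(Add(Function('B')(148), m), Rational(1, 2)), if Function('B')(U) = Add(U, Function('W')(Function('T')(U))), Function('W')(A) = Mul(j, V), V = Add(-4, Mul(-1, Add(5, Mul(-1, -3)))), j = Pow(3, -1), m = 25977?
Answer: Pow(26121, Rational(1, 2)) ≈ 161.62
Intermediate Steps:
j = Rational(1, 3) ≈ 0.33333
Function('T')(z) = 1
V = -12 (V = Add(-4, Mul(-1, Add(5, 3))) = Add(-4, Mul(-1, 8)) = Add(-4, -8) = -12)
Function('W')(A) = -4 (Function('W')(A) = Mul(Rational(1, 3), -12) = -4)
Function('B')(U) = Add(-4, U) (Function('B')(U) = Add(U, -4) = Add(-4, U))
Pow(Add(Function('B')(148), m), Rational(1, 2)) = Pow(Add(Add(-4, 148), 25977), Rational(1, 2)) = Pow(Add(144, 25977), Rational(1, 2)) = Pow(26121, Rational(1, 2))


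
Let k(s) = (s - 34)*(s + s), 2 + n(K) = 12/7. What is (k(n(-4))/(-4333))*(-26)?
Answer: 24960/212317 ≈ 0.11756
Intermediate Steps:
n(K) = -2/7 (n(K) = -2 + 12/7 = -2/7)
k(s) = 2*s*(-34 + s) (k(s) = (-34 + s)*(2*s) = 2*s*(-34 + s))
(k(n(-4))/(-4333))*(-26) = ((2*(-2/7)*(-34 - 2/7))/(-4333))*(-26) = ((2*(-2/7)*(-240/7))*(-1/4333))*(-26) = ((960/49)*(-1/4333))*(-26) = -960/212317*(-26) = 24960/212317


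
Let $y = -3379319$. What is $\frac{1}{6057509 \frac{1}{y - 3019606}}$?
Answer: $- \frac{6398925}{6057509} \approx -1.0564$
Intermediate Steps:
$\frac{1}{6057509 \frac{1}{y - 3019606}} = \frac{1}{6057509 \frac{1}{-3379319 - 3019606}} = \frac{1}{6057509 \frac{1}{-6398925}} = \frac{1}{6057509 \left(- \frac{1}{6398925}\right)} = \frac{1}{- \frac{6057509}{6398925}} = - \frac{6398925}{6057509}$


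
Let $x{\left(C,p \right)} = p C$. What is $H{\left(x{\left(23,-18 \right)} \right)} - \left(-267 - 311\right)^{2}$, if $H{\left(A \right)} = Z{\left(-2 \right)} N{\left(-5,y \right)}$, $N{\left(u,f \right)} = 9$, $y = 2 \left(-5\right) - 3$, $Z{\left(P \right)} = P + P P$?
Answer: $-334066$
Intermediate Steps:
$x{\left(C,p \right)} = C p$
$Z{\left(P \right)} = P + P^{2}$
$y = -13$ ($y = -10 - 3 = -13$)
$H{\left(A \right)} = 18$ ($H{\left(A \right)} = - 2 \left(1 - 2\right) 9 = \left(-2\right) \left(-1\right) 9 = 2 \cdot 9 = 18$)
$H{\left(x{\left(23,-18 \right)} \right)} - \left(-267 - 311\right)^{2} = 18 - \left(-267 - 311\right)^{2} = 18 - \left(-578\right)^{2} = 18 - 334084 = -334066$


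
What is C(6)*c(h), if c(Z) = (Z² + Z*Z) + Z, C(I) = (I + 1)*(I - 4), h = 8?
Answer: 1904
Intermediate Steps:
C(I) = (1 + I)*(-4 + I)
c(Z) = Z + 2*Z² (c(Z) = (Z² + Z²) + Z = 2*Z² + Z = Z + 2*Z²)
C(6)*c(h) = (-4 + 6² - 3*6)*(8*(1 + 2*8)) = (-4 + 36 - 18)*(8*(1 + 16)) = 14*(8*17) = 14*136 = 1904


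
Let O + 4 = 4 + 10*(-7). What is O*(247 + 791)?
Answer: -72660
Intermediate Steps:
O = -70 (O = -4 + (4 + 10*(-7)) = -4 + (4 - 70) = -4 - 66 = -70)
O*(247 + 791) = -70*(247 + 791) = -70*1038 = -72660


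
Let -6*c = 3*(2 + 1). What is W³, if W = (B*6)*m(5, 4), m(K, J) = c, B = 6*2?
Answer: -1259712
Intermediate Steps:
c = -3/2 (c = -(2 + 1)/2 = -3/2 ≈ -1.5000)
B = 12
m(K, J) = -3/2
W = -108 (W = (12*6)*(-3/2) = 72*(-3/2) = -108)
W³ = (-108)³ = -1259712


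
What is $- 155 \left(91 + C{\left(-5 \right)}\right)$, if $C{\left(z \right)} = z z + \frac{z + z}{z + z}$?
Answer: $-18135$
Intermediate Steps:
$C{\left(z \right)} = 1 + z^{2}$ ($C{\left(z \right)} = z^{2} + \frac{2 z}{2 z} = z^{2} + 2 z \frac{1}{2 z} = z^{2} + 1 = 1 + z^{2}$)
$- 155 \left(91 + C{\left(-5 \right)}\right) = - 155 \left(91 + \left(1 + \left(-5\right)^{2}\right)\right) = - 155 \left(91 + \left(1 + 25\right)\right) = - 155 \left(91 + 26\right) = \left(-155\right) 117 = -18135$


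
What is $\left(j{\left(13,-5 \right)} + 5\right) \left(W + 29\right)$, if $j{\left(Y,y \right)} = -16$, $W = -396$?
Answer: $4037$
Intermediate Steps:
$\left(j{\left(13,-5 \right)} + 5\right) \left(W + 29\right) = \left(-16 + 5\right) \left(-396 + 29\right) = \left(-11\right) \left(-367\right) = 4037$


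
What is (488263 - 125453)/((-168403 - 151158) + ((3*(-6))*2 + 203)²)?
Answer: -181405/145836 ≈ -1.2439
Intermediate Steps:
(488263 - 125453)/((-168403 - 151158) + ((3*(-6))*2 + 203)²) = 362810/(-319561 + (-18*2 + 203)²) = 362810/(-319561 + (-36 + 203)²) = 362810/(-319561 + 167²) = 362810/(-319561 + 27889) = 362810/(-291672) = 362810*(-1/291672) = -181405/145836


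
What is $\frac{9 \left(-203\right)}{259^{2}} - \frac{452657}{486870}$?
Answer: $- \frac{4464885101}{4665675210} \approx -0.95696$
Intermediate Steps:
$\frac{9 \left(-203\right)}{259^{2}} - \frac{452657}{486870} = - \frac{1827}{67081} - \frac{452657}{486870} = \left(-1827\right) \frac{1}{67081} - \frac{452657}{486870} = - \frac{261}{9583} - \frac{452657}{486870} = - \frac{4464885101}{4665675210}$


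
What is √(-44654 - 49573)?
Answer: 7*I*√1923 ≈ 306.96*I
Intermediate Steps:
√(-44654 - 49573) = √(-94227) = 7*I*√1923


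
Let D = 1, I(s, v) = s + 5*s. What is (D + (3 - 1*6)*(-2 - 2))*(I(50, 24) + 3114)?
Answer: 44382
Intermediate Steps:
I(s, v) = 6*s
(D + (3 - 1*6)*(-2 - 2))*(I(50, 24) + 3114) = (1 + (3 - 1*6)*(-2 - 2))*(6*50 + 3114) = (1 + (3 - 6)*(-4))*(300 + 3114) = (1 - 3*(-4))*3414 = (1 + 12)*3414 = 13*3414 = 44382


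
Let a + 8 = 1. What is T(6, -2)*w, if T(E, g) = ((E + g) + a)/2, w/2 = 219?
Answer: -657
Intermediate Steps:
a = -7 (a = -8 + 1 = -7)
w = 438 (w = 2*219 = 438)
T(E, g) = -7/2 + E/2 + g/2 (T(E, g) = ((E + g) - 7)/2 = (-7 + E + g)*(1/2) = -7/2 + E/2 + g/2)
T(6, -2)*w = (-7/2 + (1/2)*6 + (1/2)*(-2))*438 = (-7/2 + 3 - 1)*438 = -3/2*438 = -657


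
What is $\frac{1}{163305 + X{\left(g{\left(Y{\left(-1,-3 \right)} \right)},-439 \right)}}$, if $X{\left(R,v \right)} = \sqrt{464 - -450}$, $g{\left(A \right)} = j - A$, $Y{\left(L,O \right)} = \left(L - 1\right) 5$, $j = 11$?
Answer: $\frac{163305}{26668522111} - \frac{\sqrt{914}}{26668522111} \approx 6.1224 \cdot 10^{-6}$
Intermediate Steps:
$Y{\left(L,O \right)} = -5 + 5 L$ ($Y{\left(L,O \right)} = \left(-1 + L\right) 5 = -5 + 5 L$)
$g{\left(A \right)} = 11 - A$
$X{\left(R,v \right)} = \sqrt{914}$ ($X{\left(R,v \right)} = \sqrt{464 + 450} = \sqrt{914}$)
$\frac{1}{163305 + X{\left(g{\left(Y{\left(-1,-3 \right)} \right)},-439 \right)}} = \frac{1}{163305 + \sqrt{914}}$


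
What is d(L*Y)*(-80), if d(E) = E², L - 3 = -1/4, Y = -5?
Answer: -15125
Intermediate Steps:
L = 11/4 (L = 3 - 1/4 = 3 - 1*¼ = 3 - ¼ = 11/4 ≈ 2.7500)
d(L*Y)*(-80) = ((11/4)*(-5))²*(-80) = (-55/4)²*(-80) = (3025/16)*(-80) = -15125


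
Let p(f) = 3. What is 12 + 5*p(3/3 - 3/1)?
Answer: 27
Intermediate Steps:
12 + 5*p(3/3 - 3/1) = 12 + 5*3 = 12 + 15 = 27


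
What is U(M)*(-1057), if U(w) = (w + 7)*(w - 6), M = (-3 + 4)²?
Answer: 42280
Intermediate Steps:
M = 1 (M = 1² = 1)
U(w) = (-6 + w)*(7 + w) (U(w) = (7 + w)*(-6 + w) = (-6 + w)*(7 + w))
U(M)*(-1057) = (-42 + 1 + 1²)*(-1057) = (-42 + 1 + 1)*(-1057) = -40*(-1057) = 42280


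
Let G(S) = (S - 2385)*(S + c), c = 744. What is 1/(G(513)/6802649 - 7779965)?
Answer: -6802649/52924373480389 ≈ -1.2854e-7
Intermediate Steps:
G(S) = (-2385 + S)*(744 + S) (G(S) = (S - 2385)*(S + 744) = (-2385 + S)*(744 + S))
1/(G(513)/6802649 - 7779965) = 1/((-1774440 + 513² - 1641*513)/6802649 - 7779965) = 1/((-1774440 + 263169 - 841833)*(1/6802649) - 7779965) = 1/(-2353104*1/6802649 - 7779965) = 1/(-2353104/6802649 - 7779965) = 1/(-52924373480389/6802649) = -6802649/52924373480389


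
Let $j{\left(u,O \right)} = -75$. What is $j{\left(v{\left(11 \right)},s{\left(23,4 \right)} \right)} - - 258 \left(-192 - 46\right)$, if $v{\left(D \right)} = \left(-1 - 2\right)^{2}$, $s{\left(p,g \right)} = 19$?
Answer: $-61479$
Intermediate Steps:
$v{\left(D \right)} = 9$ ($v{\left(D \right)} = \left(-3\right)^{2} = 9$)
$j{\left(v{\left(11 \right)},s{\left(23,4 \right)} \right)} - - 258 \left(-192 - 46\right) = -75 - - 258 \left(-192 - 46\right) = -75 - \left(-258\right) \left(-238\right) = -75 - 61404 = -61479$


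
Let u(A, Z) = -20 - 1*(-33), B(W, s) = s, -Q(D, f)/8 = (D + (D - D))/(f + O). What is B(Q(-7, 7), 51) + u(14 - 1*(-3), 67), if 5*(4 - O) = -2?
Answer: 64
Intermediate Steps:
O = 22/5 (O = 4 - ⅕*(-2) = 4 + ⅖ = 22/5 ≈ 4.4000)
Q(D, f) = -8*D/(22/5 + f) (Q(D, f) = -8*(D + (D - D))/(f + 22/5) = -8*(D + 0)/(22/5 + f) = -8*D/(22/5 + f))
u(A, Z) = 13 (u(A, Z) = -20 + 33 = 13)
B(Q(-7, 7), 51) + u(14 - 1*(-3), 67) = 51 + 13 = 64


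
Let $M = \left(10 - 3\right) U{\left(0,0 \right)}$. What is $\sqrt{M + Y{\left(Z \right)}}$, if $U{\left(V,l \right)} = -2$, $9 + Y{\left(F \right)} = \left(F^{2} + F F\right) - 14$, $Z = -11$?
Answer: $\sqrt{205} \approx 14.318$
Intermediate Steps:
$Y{\left(F \right)} = -23 + 2 F^{2}$ ($Y{\left(F \right)} = -9 - \left(14 - F^{2} - F F\right) = -9 + \left(\left(F^{2} + F^{2}\right) - 14\right) = -9 + \left(2 F^{2} - 14\right) = -9 + \left(-14 + 2 F^{2}\right) = -23 + 2 F^{2}$)
$M = -14$ ($M = \left(10 - 3\right) \left(-2\right) = 7 \left(-2\right) = -14$)
$\sqrt{M + Y{\left(Z \right)}} = \sqrt{-14 - \left(23 - 2 \left(-11\right)^{2}\right)} = \sqrt{-14 + \left(-23 + 2 \cdot 121\right)} = \sqrt{-14 + \left(-23 + 242\right)} = \sqrt{-14 + 219} = \sqrt{205}$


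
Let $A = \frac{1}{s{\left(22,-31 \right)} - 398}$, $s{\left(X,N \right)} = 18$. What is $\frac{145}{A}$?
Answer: $-55100$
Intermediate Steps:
$A = - \frac{1}{380}$ ($A = \frac{1}{18 - 398} = \frac{1}{-380} = - \frac{1}{380} \approx -0.0026316$)
$\frac{145}{A} = \frac{145}{- \frac{1}{380}} = 145 \left(-380\right) = -55100$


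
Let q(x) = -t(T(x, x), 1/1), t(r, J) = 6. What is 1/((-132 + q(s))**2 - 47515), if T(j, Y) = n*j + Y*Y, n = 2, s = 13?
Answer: -1/28471 ≈ -3.5123e-5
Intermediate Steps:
T(j, Y) = Y**2 + 2*j (T(j, Y) = 2*j + Y*Y = 2*j + Y**2 = Y**2 + 2*j)
q(x) = -6 (q(x) = -1*6 = -6)
1/((-132 + q(s))**2 - 47515) = 1/((-132 - 6)**2 - 47515) = 1/((-138)**2 - 47515) = 1/(19044 - 47515) = 1/(-28471) = -1/28471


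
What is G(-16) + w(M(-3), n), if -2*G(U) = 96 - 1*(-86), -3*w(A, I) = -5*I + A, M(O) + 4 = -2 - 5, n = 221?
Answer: 281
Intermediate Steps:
M(O) = -11 (M(O) = -4 + (-2 - 5) = -4 - 7 = -11)
w(A, I) = -A/3 + 5*I/3 (w(A, I) = -(-5*I + A)/3 = -(A - 5*I)/3 = -A/3 + 5*I/3)
G(U) = -91 (G(U) = -(96 - 1*(-86))/2 = -(96 + 86)/2 = -1/2*182 = -91)
G(-16) + w(M(-3), n) = -91 + (-1/3*(-11) + (5/3)*221) = -91 + (11/3 + 1105/3) = -91 + 372 = 281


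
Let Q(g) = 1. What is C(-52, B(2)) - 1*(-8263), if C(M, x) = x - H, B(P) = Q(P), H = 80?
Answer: 8184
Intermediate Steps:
B(P) = 1
C(M, x) = -80 + x (C(M, x) = x - 1*80 = x - 80 = -80 + x)
C(-52, B(2)) - 1*(-8263) = (-80 + 1) - 1*(-8263) = -79 + 8263 = 8184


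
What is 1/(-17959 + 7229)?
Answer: -1/10730 ≈ -9.3197e-5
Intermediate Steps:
1/(-17959 + 7229) = 1/(-10730) = -1/10730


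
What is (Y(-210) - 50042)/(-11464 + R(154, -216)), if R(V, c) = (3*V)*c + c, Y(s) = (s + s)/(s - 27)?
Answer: 1976589/4403144 ≈ 0.44890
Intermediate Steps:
Y(s) = 2*s/(-27 + s) (Y(s) = (2*s)/(-27 + s) = 2*s/(-27 + s))
R(V, c) = c + 3*V*c (R(V, c) = 3*V*c + c = c + 3*V*c)
(Y(-210) - 50042)/(-11464 + R(154, -216)) = (2*(-210)/(-27 - 210) - 50042)/(-11464 - 216*(1 + 3*154)) = (2*(-210)/(-237) - 50042)/(-11464 - 216*(1 + 462)) = (2*(-210)*(-1/237) - 50042)/(-11464 - 216*463) = (140/79 - 50042)/(-11464 - 100008) = -3953178/79/(-111472) = -3953178/79*(-1/111472) = 1976589/4403144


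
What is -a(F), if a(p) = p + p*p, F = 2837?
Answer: -8051406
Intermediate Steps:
a(p) = p + p²
-a(F) = -2837*(1 + 2837) = -2837*2838 = -1*8051406 = -8051406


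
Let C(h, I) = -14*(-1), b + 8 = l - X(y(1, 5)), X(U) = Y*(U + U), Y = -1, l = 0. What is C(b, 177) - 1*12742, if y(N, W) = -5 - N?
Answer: -12728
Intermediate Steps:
X(U) = -2*U (X(U) = -(U + U) = -2*U)
b = -20 (b = -8 + (0 - (-2)*(-5 - 1*1)) = -8 + (0 - (-2)*(-5 - 1)) = -8 + (0 - (-2)*(-6)) = -8 + (0 - 1*12) = -8 + (0 - 12) = -8 - 12 = -20)
C(h, I) = 14
C(b, 177) - 1*12742 = 14 - 1*12742 = 14 - 12742 = -12728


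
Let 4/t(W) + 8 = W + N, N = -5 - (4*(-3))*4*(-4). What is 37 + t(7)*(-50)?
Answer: 3763/99 ≈ 38.010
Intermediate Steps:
N = -197 (N = -5 - (-12*4)*(-4) = -5 - (-48)*(-4) = -5 - 1*192 = -5 - 192 = -197)
t(W) = 4/(-205 + W) (t(W) = 4/(-8 + (W - 197)) = 4/(-8 + (-197 + W)) = 4/(-205 + W))
37 + t(7)*(-50) = 37 + (4/(-205 + 7))*(-50) = 37 + (4/(-198))*(-50) = 37 + (4*(-1/198))*(-50) = 37 - 2/99*(-50) = 37 + 100/99 = 3763/99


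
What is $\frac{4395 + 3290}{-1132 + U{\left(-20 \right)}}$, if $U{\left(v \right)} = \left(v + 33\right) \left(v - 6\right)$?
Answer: $- \frac{1537}{294} \approx -5.2279$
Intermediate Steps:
$U{\left(v \right)} = \left(-6 + v\right) \left(33 + v\right)$ ($U{\left(v \right)} = \left(33 + v\right) \left(-6 + v\right) = \left(-6 + v\right) \left(33 + v\right)$)
$\frac{4395 + 3290}{-1132 + U{\left(-20 \right)}} = \frac{4395 + 3290}{-1132 + \left(-198 + \left(-20\right)^{2} + 27 \left(-20\right)\right)} = \frac{7685}{-1132 - 338} = \frac{7685}{-1470} = 7685 \left(- \frac{1}{1470}\right) = - \frac{1537}{294}$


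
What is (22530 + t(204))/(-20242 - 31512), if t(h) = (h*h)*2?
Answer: -52881/25877 ≈ -2.0436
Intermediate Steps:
t(h) = 2*h² (t(h) = h²*2 = 2*h²)
(22530 + t(204))/(-20242 - 31512) = (22530 + 2*204²)/(-20242 - 31512) = (22530 + 2*41616)/(-51754) = (22530 + 83232)*(-1/51754) = 105762*(-1/51754) = -52881/25877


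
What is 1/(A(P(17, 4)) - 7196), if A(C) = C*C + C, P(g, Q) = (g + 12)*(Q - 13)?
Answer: 1/60664 ≈ 1.6484e-5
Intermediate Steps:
P(g, Q) = (-13 + Q)*(12 + g) (P(g, Q) = (12 + g)*(-13 + Q) = (-13 + Q)*(12 + g))
A(C) = C + C² (A(C) = C² + C = C + C²)
1/(A(P(17, 4)) - 7196) = 1/((-156 - 13*17 + 12*4 + 4*17)*(1 + (-156 - 13*17 + 12*4 + 4*17)) - 7196) = 1/((-156 - 221 + 48 + 68)*(1 + (-156 - 221 + 48 + 68)) - 7196) = 1/(-261*(1 - 261) - 7196) = 1/(-261*(-260) - 7196) = 1/(67860 - 7196) = 1/60664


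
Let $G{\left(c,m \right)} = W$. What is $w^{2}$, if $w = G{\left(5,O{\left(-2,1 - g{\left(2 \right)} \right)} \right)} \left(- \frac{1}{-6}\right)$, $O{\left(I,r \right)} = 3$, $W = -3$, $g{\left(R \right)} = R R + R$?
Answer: $\frac{1}{4} \approx 0.25$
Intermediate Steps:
$g{\left(R \right)} = R + R^{2}$ ($g{\left(R \right)} = R^{2} + R = R + R^{2}$)
$G{\left(c,m \right)} = -3$
$w = - \frac{1}{2}$ ($w = - 3 \left(- \frac{1}{-6}\right) = - 3 \left(\left(-1\right) \left(- \frac{1}{6}\right)\right) = \left(-3\right) \frac{1}{6} = - \frac{1}{2} \approx -0.5$)
$w^{2} = \left(- \frac{1}{2}\right)^{2} = \frac{1}{4}$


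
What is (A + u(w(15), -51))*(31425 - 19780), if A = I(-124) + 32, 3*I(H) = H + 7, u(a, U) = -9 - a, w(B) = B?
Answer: -360995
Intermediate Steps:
I(H) = 7/3 + H/3 (I(H) = (H + 7)/3 = (7 + H)/3 = 7/3 + H/3)
A = -7 (A = (7/3 + (1/3)*(-124)) + 32 = (7/3 - 124/3) + 32 = -39 + 32 = -7)
(A + u(w(15), -51))*(31425 - 19780) = (-7 + (-9 - 1*15))*(31425 - 19780) = (-7 + (-9 - 15))*11645 = (-7 - 24)*11645 = -31*11645 = -360995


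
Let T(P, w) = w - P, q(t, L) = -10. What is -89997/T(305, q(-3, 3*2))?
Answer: 29999/105 ≈ 285.70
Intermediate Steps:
-89997/T(305, q(-3, 3*2)) = -89997/(-10 - 1*305) = -89997/(-10 - 305) = -89997/(-315) = -89997*(-1/315) = 29999/105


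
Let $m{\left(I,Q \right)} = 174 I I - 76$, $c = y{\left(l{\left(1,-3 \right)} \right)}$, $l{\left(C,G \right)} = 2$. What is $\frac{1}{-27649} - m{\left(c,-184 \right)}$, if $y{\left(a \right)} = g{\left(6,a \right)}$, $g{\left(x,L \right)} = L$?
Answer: $- \frac{17142381}{27649} \approx -620.0$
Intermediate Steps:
$y{\left(a \right)} = a$
$c = 2$
$m{\left(I,Q \right)} = -76 + 174 I^{2}$ ($m{\left(I,Q \right)} = 174 I^{2} - 76 = -76 + 174 I^{2}$)
$\frac{1}{-27649} - m{\left(c,-184 \right)} = \frac{1}{-27649} - \left(-76 + 174 \cdot 2^{2}\right) = - \frac{1}{27649} - \left(-76 + 174 \cdot 4\right) = - \frac{1}{27649} - \left(-76 + 696\right) = - \frac{1}{27649} - 620 = - \frac{17142381}{27649}$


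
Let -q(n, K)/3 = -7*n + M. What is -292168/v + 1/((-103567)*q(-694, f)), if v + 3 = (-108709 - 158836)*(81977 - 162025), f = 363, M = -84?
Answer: -39395223210025/2887883737665972738 ≈ -1.3642e-5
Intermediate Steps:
q(n, K) = 252 + 21*n (q(n, K) = -3*(-7*n - 84) = -3*(-84 - 7*n) = 252 + 21*n)
v = 21416442157 (v = -3 + (-108709 - 158836)*(81977 - 162025) = -3 - 267545*(-80048) = -3 + 21416442160 = 21416442157)
-292168/v + 1/((-103567)*q(-694, f)) = -292168/21416442157 + 1/((-103567)*(252 + 21*(-694))) = -292168*1/21416442157 - 1/(103567*(252 - 14574)) = -292168/21416442157 - 1/103567/(-14322) = -292168/21416442157 - 1/103567*(-1/14322) = -292168/21416442157 + 1/1483286574 = -39395223210025/2887883737665972738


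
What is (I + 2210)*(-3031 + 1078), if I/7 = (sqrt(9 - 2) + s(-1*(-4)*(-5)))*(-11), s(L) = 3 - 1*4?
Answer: -4466511 + 150381*sqrt(7) ≈ -4.0686e+6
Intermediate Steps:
s(L) = -1 (s(L) = 3 - 4 = -1)
I = 77 - 77*sqrt(7) (I = 7*((sqrt(9 - 2) - 1)*(-11)) = 7*((sqrt(7) - 1)*(-11)) = 7*((-1 + sqrt(7))*(-11)) = 7*(11 - 11*sqrt(7)) = 77 - 77*sqrt(7) ≈ -126.72)
(I + 2210)*(-3031 + 1078) = ((77 - 77*sqrt(7)) + 2210)*(-3031 + 1078) = (2287 - 77*sqrt(7))*(-1953) = -4466511 + 150381*sqrt(7)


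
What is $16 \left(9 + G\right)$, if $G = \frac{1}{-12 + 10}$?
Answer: $136$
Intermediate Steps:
$G = - \frac{1}{2}$ ($G = \frac{1}{-2} = - \frac{1}{2} \approx -0.5$)
$16 \left(9 + G\right) = 16 \left(9 - \frac{1}{2}\right) = 16 \cdot \frac{17}{2} = 136$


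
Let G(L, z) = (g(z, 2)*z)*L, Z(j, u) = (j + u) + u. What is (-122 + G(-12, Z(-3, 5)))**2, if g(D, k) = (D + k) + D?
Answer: 2149156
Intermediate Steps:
Z(j, u) = j + 2*u
g(D, k) = k + 2*D
G(L, z) = L*z*(2 + 2*z) (G(L, z) = ((2 + 2*z)*z)*L = (z*(2 + 2*z))*L = L*z*(2 + 2*z))
(-122 + G(-12, Z(-3, 5)))**2 = (-122 + 2*(-12)*(-3 + 2*5)*(1 + (-3 + 2*5)))**2 = (-122 + 2*(-12)*(-3 + 10)*(1 + (-3 + 10)))**2 = (-122 + 2*(-12)*7*(1 + 7))**2 = (-122 + 2*(-12)*7*8)**2 = (-122 - 1344)**2 = (-1466)**2 = 2149156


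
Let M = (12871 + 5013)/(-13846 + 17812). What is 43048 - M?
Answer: 85355242/1983 ≈ 43044.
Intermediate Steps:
M = 8942/1983 (M = 17884/3966 = 17884*(1/3966) = 8942/1983 ≈ 4.5093)
43048 - M = 43048 - 1*8942/1983 = 43048 - 8942/1983 = 85355242/1983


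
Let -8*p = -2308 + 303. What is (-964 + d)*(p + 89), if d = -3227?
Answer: -11386947/8 ≈ -1.4234e+6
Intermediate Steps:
p = 2005/8 (p = -(-2308 + 303)/8 = -⅛*(-2005) = 2005/8 ≈ 250.63)
(-964 + d)*(p + 89) = (-964 - 3227)*(2005/8 + 89) = -4191*2717/8 = -11386947/8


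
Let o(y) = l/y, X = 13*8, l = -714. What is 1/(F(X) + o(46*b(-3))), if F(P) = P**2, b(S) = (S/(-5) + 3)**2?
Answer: 2484/26863969 ≈ 9.2466e-5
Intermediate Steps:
b(S) = (3 - S/5)**2 (b(S) = (S*(-1/5) + 3)**2 = (-S/5 + 3)**2 = (3 - S/5)**2)
X = 104
o(y) = -714/y
1/(F(X) + o(46*b(-3))) = 1/(104**2 - 714*25/(46*(-15 - 3)**2)) = 1/(10816 - 714/(46*((1/25)*(-18)**2))) = 1/(10816 - 714/(46*((1/25)*324))) = 1/(10816 - 714/(46*(324/25))) = 1/(10816 - 714/14904/25) = 1/(10816 - 714*25/14904) = 1/(10816 - 2975/2484) = 1/(26863969/2484) = 2484/26863969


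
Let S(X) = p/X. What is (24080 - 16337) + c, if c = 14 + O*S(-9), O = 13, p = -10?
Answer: 69943/9 ≈ 7771.4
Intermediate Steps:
S(X) = -10/X
c = 256/9 (c = 14 + 13*(-10/(-9)) = 14 + 13*(-10*(-⅑)) = 14 + 13*(10/9) = 14 + 130/9 = 256/9 ≈ 28.444)
(24080 - 16337) + c = (24080 - 16337) + 256/9 = 7743 + 256/9 = 69943/9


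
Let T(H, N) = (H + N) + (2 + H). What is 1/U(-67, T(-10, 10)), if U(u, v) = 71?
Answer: 1/71 ≈ 0.014085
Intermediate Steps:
T(H, N) = 2 + N + 2*H
1/U(-67, T(-10, 10)) = 1/71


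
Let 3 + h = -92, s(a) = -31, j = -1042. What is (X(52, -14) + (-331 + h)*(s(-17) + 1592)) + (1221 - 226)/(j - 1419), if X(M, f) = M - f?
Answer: -1636369115/2461 ≈ -6.6492e+5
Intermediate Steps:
h = -95 (h = -3 - 92 = -95)
(X(52, -14) + (-331 + h)*(s(-17) + 1592)) + (1221 - 226)/(j - 1419) = ((52 - 1*(-14)) + (-331 - 95)*(-31 + 1592)) + (1221 - 226)/(-1042 - 1419) = ((52 + 14) - 426*1561) + 995/(-2461) = (66 - 664986) + 995*(-1/2461) = -664920 - 995/2461 = -1636369115/2461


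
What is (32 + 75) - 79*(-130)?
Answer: 10377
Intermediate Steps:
(32 + 75) - 79*(-130) = 107 + 10270 = 10377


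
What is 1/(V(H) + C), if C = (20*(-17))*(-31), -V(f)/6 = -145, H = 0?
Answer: 1/11410 ≈ 8.7642e-5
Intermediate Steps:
V(f) = 870 (V(f) = -6*(-145) = 870)
C = 10540 (C = -340*(-31) = 10540)
1/(V(H) + C) = 1/(870 + 10540) = 1/11410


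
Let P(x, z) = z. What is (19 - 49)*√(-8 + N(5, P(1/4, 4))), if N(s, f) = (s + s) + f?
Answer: -30*√6 ≈ -73.485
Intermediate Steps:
N(s, f) = f + 2*s (N(s, f) = 2*s + f = f + 2*s)
(19 - 49)*√(-8 + N(5, P(1/4, 4))) = (19 - 49)*√(-8 + (4 + 2*5)) = -30*√(-8 + (4 + 10)) = -30*√(-8 + 14) = -30*√6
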